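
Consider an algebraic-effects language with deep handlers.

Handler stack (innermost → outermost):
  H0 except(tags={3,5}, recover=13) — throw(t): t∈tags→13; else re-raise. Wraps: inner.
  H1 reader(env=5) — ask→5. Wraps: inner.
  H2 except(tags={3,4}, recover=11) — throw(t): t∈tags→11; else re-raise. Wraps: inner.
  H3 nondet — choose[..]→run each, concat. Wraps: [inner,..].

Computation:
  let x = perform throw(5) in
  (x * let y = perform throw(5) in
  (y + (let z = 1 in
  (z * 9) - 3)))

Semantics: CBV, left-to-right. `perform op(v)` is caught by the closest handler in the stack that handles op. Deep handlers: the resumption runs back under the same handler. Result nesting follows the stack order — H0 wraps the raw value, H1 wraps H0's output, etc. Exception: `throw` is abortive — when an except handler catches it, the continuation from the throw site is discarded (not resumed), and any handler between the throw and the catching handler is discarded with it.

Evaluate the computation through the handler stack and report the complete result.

Answer: [13]

Working:
throw(5) @ H0 caught ⇒ 13
H1 returns 13
H2 returns 13
H3 returns [13]
= [13]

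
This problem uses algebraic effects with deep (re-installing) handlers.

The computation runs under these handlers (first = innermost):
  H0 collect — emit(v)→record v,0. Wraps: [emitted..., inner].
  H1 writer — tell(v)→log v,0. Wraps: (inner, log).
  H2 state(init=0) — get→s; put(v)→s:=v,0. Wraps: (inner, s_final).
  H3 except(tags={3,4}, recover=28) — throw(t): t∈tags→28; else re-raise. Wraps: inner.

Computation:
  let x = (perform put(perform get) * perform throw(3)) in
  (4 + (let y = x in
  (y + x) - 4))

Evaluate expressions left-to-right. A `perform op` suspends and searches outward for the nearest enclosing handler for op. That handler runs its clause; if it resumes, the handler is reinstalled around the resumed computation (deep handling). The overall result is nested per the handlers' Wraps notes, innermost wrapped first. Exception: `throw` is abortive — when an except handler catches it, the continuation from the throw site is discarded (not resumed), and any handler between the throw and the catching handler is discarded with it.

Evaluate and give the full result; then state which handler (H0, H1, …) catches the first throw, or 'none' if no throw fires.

Answer: 28 ; first throw caught by: H3

Evaluation trace:
get @ H2 ⇒ 0
put(0) @ H2 ⇒ s:=0
throw(3) @ H3 caught ⇒ 28
= 28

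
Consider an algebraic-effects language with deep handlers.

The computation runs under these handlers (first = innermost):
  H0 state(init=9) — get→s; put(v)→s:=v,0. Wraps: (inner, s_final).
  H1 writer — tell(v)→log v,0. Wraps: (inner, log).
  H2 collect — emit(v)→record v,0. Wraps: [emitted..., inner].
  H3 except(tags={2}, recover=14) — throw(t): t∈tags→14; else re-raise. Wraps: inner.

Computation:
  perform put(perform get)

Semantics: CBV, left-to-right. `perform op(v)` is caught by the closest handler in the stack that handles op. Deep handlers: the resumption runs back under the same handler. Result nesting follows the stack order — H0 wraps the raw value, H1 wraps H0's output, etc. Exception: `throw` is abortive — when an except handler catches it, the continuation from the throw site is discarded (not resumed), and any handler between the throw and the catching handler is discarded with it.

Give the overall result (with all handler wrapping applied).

Answer: [((0, 9), ())]

Evaluation trace:
get @ H0 ⇒ 9
put(9) @ H0 ⇒ s:=9
H0 returns (0, 9)
H1 returns ((0, 9), ())
H2 returns [((0, 9), ())]
H3 returns [((0, 9), ())]
= [((0, 9), ())]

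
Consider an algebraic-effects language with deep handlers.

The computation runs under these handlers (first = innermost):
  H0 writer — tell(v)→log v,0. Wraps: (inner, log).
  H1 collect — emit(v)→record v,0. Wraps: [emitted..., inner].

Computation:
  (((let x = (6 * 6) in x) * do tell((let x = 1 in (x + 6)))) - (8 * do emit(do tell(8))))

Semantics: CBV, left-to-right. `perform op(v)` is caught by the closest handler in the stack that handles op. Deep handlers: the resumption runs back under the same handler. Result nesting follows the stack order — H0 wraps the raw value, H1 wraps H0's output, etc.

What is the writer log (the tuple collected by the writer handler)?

Evaluation trace:
tell(7) @ H0 ⇒ log+=7
tell(8) @ H0 ⇒ log+=8
emit(0) @ H1 ⇒ out+=0
H0 returns (0, (7, 8))
H1 returns [0, (0, (7, 8))]
= [0, (0, (7, 8))]

Answer: (7, 8)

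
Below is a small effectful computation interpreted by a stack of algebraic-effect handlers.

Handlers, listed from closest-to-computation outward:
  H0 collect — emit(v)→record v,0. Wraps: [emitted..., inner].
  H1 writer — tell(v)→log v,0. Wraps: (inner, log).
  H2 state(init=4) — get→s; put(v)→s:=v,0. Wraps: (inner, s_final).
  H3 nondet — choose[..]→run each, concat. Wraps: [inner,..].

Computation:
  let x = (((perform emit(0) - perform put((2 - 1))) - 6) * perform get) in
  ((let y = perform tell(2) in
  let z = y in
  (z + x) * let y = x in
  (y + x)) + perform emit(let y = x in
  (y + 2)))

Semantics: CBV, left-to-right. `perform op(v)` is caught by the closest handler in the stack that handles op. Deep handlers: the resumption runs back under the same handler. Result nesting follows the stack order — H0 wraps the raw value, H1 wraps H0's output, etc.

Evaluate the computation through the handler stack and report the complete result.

Working:
emit(0) @ H0 ⇒ out+=0
put(1) @ H2 ⇒ s:=1
get @ H2 ⇒ 1
tell(2) @ H1 ⇒ log+=2
emit(-4) @ H0 ⇒ out+=-4
H0 returns [0, -4, 72]
H1 returns ([0, -4, 72], (2))
H2 returns (([0, -4, 72], (2)), 1)
H3 returns [(([0, -4, 72], (2)), 1)]
= [(([0, -4, 72], (2)), 1)]

Answer: [(([0, -4, 72], (2)), 1)]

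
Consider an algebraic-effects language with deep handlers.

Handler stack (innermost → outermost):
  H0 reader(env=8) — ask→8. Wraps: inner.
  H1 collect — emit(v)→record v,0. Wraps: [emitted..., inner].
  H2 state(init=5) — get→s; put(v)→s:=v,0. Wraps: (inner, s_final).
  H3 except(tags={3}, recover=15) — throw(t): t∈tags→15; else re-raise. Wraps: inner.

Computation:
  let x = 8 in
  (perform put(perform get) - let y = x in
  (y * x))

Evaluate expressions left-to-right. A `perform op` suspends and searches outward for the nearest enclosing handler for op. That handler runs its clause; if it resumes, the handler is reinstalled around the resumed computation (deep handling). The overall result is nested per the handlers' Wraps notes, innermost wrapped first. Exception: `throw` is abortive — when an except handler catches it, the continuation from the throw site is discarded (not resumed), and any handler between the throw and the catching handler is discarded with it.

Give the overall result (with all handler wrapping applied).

Answer: ([-64], 5)

Evaluation trace:
get @ H2 ⇒ 5
put(5) @ H2 ⇒ s:=5
H0 returns -64
H1 returns [-64]
H2 returns ([-64], 5)
H3 returns ([-64], 5)
= ([-64], 5)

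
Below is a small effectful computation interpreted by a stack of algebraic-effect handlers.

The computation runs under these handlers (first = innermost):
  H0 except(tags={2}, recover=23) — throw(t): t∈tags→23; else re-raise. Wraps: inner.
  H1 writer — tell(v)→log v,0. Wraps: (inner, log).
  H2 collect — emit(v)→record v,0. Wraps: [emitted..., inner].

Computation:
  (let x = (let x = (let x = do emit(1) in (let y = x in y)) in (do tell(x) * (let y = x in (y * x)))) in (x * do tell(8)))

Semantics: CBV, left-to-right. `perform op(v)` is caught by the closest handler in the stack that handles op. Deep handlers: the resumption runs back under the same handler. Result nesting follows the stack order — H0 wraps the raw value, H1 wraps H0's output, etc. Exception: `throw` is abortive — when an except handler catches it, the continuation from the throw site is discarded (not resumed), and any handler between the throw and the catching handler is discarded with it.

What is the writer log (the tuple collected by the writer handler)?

Step-by-step:
emit(1) @ H2 ⇒ out+=1
tell(0) @ H1 ⇒ log+=0
tell(8) @ H1 ⇒ log+=8
H0 returns 0
H1 returns (0, (0, 8))
H2 returns [1, (0, (0, 8))]
= [1, (0, (0, 8))]

Answer: (0, 8)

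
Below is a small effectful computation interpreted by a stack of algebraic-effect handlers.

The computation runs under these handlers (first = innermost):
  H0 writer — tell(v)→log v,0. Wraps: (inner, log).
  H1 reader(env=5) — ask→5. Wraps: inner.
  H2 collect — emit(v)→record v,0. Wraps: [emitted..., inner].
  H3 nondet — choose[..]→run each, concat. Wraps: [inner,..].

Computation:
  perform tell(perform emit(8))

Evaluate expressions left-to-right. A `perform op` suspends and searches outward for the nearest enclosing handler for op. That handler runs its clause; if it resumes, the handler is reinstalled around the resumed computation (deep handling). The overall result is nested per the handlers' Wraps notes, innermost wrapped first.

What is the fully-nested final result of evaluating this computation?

Working:
emit(8) @ H2 ⇒ out+=8
tell(0) @ H0 ⇒ log+=0
H0 returns (0, (0))
H1 returns (0, (0))
H2 returns [8, (0, (0))]
H3 returns [[8, (0, (0))]]
= [[8, (0, (0))]]

Answer: [[8, (0, (0))]]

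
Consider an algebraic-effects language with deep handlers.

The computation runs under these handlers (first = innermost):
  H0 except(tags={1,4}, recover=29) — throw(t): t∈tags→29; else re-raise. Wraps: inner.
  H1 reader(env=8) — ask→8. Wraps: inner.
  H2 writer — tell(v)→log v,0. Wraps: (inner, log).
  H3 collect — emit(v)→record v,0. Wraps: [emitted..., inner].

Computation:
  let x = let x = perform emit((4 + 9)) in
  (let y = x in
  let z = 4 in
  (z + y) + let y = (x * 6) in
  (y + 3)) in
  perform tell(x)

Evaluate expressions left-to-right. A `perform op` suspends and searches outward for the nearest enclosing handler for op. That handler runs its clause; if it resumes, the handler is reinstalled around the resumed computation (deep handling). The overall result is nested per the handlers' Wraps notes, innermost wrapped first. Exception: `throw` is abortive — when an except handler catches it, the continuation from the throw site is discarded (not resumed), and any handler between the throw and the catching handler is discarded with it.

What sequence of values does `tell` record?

Step-by-step:
emit(13) @ H3 ⇒ out+=13
tell(7) @ H2 ⇒ log+=7
H0 returns 0
H1 returns 0
H2 returns (0, (7))
H3 returns [13, (0, (7))]
= [13, (0, (7))]

Answer: (7)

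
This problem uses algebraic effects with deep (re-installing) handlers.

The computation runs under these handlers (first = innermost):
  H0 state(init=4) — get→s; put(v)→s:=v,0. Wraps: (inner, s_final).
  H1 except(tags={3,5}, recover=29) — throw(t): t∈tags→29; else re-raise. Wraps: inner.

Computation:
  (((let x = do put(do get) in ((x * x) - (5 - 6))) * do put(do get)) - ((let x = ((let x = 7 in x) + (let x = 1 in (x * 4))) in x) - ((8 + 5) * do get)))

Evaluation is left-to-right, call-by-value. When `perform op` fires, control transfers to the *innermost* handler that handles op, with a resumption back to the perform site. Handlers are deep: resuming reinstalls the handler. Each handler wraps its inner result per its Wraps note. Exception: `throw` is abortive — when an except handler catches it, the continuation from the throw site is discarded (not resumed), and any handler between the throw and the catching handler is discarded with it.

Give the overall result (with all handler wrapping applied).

Working:
get @ H0 ⇒ 4
put(4) @ H0 ⇒ s:=4
get @ H0 ⇒ 4
put(4) @ H0 ⇒ s:=4
get @ H0 ⇒ 4
H0 returns (41, 4)
H1 returns (41, 4)
= (41, 4)

Answer: (41, 4)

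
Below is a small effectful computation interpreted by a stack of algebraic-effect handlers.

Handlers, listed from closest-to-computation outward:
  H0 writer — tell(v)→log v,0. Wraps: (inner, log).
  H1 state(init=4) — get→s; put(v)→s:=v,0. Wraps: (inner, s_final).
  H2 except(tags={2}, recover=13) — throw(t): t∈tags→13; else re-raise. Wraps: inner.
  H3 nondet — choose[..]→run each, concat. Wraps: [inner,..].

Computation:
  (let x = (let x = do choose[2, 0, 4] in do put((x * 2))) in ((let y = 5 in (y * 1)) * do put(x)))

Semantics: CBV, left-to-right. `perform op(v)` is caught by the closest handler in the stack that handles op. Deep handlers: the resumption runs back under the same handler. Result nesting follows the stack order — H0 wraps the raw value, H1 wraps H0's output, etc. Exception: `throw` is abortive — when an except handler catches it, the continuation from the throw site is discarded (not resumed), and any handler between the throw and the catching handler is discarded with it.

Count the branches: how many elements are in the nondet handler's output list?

Working:
choose[2, 0, 4] @ H3
  branch[0] choose=2:
    put(4) @ H1 ⇒ s:=4
    put(0) @ H1 ⇒ s:=0
    H0 returns (0, ())
    H1 returns ((0, ()), 0)
    H2 returns ((0, ()), 0)
    H3 returns [((0, ()), 0)]
  branch[1] choose=0:
    put(0) @ H1 ⇒ s:=0
    put(0) @ H1 ⇒ s:=0
    H0 returns (0, ())
    H1 returns ((0, ()), 0)
    H2 returns ((0, ()), 0)
    H3 returns [((0, ()), 0)]
  branch[2] choose=4:
    put(8) @ H1 ⇒ s:=8
    put(0) @ H1 ⇒ s:=0
    H0 returns (0, ())
    H1 returns ((0, ()), 0)
    H2 returns ((0, ()), 0)
    H3 returns [((0, ()), 0)]
= [((0, ()), 0), ((0, ()), 0), ((0, ()), 0)]

Answer: 3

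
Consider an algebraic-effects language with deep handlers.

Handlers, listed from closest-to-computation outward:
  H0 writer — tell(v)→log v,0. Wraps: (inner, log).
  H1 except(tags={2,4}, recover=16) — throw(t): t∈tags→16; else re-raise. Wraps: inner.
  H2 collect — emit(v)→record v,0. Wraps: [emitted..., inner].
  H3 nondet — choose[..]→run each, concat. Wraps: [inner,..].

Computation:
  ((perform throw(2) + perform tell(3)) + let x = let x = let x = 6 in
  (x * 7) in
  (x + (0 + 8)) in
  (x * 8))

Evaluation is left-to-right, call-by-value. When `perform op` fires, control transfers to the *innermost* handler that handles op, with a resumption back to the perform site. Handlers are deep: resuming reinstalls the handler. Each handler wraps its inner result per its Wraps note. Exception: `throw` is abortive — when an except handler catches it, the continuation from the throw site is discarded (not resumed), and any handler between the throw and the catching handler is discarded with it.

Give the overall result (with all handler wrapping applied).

Answer: [[16]]

Working:
throw(2) @ H1 caught ⇒ 16
H2 returns [16]
H3 returns [[16]]
= [[16]]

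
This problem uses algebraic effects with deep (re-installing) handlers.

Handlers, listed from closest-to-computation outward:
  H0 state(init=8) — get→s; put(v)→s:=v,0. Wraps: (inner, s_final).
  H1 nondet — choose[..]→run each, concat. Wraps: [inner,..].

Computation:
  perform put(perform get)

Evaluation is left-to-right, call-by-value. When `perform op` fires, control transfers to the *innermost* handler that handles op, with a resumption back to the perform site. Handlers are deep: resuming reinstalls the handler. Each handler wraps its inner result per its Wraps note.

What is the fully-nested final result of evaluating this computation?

Answer: [(0, 8)]

Evaluation trace:
get @ H0 ⇒ 8
put(8) @ H0 ⇒ s:=8
H0 returns (0, 8)
H1 returns [(0, 8)]
= [(0, 8)]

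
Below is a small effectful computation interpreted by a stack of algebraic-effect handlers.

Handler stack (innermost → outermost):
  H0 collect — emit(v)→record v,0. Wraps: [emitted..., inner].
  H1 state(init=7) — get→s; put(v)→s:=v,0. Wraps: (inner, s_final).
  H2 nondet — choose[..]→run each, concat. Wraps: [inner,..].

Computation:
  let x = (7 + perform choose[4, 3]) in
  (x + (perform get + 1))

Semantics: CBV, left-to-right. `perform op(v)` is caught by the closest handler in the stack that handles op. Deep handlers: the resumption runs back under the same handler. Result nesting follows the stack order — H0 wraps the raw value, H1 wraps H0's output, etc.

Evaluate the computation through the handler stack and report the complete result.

Answer: [([19], 7), ([18], 7)]

Step-by-step:
choose[4, 3] @ H2
  branch[0] choose=4:
    get @ H1 ⇒ 7
    H0 returns [19]
    H1 returns ([19], 7)
    H2 returns [([19], 7)]
  branch[1] choose=3:
    get @ H1 ⇒ 7
    H0 returns [18]
    H1 returns ([18], 7)
    H2 returns [([18], 7)]
= [([19], 7), ([18], 7)]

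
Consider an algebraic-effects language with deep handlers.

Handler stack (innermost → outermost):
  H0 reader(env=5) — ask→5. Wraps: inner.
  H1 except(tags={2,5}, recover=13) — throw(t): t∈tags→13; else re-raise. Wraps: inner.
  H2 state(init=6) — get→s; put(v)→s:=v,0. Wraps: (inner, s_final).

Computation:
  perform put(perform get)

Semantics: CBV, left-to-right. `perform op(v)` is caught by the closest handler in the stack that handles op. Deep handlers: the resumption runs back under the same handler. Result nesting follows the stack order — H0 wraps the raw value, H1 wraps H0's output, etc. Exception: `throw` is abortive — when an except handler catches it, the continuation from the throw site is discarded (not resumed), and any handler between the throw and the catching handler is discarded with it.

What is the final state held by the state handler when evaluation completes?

Answer: 6

Step-by-step:
get @ H2 ⇒ 6
put(6) @ H2 ⇒ s:=6
H0 returns 0
H1 returns 0
H2 returns (0, 6)
= (0, 6)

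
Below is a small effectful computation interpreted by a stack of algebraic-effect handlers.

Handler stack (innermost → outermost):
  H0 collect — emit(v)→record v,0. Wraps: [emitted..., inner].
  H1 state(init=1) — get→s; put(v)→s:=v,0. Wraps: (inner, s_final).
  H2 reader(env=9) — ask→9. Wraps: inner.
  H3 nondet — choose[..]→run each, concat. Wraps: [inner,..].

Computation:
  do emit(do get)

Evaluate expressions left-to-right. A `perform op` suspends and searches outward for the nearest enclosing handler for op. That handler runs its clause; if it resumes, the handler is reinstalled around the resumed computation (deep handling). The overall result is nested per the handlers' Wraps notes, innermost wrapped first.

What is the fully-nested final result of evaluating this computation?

Evaluation trace:
get @ H1 ⇒ 1
emit(1) @ H0 ⇒ out+=1
H0 returns [1, 0]
H1 returns ([1, 0], 1)
H2 returns ([1, 0], 1)
H3 returns [([1, 0], 1)]
= [([1, 0], 1)]

Answer: [([1, 0], 1)]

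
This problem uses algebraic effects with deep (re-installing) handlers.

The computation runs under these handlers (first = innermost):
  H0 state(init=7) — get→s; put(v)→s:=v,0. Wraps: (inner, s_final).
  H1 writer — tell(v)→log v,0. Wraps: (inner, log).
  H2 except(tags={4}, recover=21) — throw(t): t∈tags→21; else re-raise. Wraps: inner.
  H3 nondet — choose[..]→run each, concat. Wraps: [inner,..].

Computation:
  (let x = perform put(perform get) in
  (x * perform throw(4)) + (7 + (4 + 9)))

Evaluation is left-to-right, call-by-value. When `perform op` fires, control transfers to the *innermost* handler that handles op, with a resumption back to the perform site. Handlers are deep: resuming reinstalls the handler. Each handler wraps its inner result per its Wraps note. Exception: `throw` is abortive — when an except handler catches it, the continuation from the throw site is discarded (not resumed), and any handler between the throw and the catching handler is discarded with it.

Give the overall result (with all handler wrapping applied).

Step-by-step:
get @ H0 ⇒ 7
put(7) @ H0 ⇒ s:=7
throw(4) @ H2 caught ⇒ 21
H3 returns [21]
= [21]

Answer: [21]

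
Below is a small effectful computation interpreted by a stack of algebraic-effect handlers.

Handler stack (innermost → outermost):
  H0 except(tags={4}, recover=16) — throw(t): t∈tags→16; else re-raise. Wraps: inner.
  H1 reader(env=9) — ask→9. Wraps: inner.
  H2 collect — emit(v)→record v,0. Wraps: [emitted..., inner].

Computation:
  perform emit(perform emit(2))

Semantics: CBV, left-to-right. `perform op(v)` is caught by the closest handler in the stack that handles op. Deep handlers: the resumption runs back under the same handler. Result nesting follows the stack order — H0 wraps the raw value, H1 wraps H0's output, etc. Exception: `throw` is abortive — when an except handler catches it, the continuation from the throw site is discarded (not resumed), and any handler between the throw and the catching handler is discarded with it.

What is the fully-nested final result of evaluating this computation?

Evaluation trace:
emit(2) @ H2 ⇒ out+=2
emit(0) @ H2 ⇒ out+=0
H0 returns 0
H1 returns 0
H2 returns [2, 0, 0]
= [2, 0, 0]

Answer: [2, 0, 0]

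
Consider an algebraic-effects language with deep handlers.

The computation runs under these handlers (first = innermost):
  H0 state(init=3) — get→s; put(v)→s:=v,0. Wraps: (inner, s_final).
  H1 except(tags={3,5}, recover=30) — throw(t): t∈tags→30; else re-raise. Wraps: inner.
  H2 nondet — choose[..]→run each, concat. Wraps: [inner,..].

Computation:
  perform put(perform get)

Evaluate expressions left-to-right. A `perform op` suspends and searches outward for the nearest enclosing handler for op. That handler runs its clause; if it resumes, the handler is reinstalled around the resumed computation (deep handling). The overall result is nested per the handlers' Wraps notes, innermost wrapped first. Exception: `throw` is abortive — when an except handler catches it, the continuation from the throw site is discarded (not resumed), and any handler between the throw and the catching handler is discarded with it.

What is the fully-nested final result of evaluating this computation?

Answer: [(0, 3)]

Evaluation trace:
get @ H0 ⇒ 3
put(3) @ H0 ⇒ s:=3
H0 returns (0, 3)
H1 returns (0, 3)
H2 returns [(0, 3)]
= [(0, 3)]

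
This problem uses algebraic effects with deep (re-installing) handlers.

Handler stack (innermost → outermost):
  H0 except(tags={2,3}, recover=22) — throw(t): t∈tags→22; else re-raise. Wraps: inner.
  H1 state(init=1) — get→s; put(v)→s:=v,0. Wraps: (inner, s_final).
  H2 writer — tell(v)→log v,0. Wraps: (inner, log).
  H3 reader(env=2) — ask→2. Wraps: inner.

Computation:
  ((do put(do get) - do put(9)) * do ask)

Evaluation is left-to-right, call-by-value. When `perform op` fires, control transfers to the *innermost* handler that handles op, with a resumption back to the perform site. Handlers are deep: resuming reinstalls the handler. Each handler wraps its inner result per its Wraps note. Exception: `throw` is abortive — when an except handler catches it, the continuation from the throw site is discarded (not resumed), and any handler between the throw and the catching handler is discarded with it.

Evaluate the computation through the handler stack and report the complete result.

Step-by-step:
get @ H1 ⇒ 1
put(1) @ H1 ⇒ s:=1
put(9) @ H1 ⇒ s:=9
ask @ H3 ⇒ 2
H0 returns 0
H1 returns (0, 9)
H2 returns ((0, 9), ())
H3 returns ((0, 9), ())
= ((0, 9), ())

Answer: ((0, 9), ())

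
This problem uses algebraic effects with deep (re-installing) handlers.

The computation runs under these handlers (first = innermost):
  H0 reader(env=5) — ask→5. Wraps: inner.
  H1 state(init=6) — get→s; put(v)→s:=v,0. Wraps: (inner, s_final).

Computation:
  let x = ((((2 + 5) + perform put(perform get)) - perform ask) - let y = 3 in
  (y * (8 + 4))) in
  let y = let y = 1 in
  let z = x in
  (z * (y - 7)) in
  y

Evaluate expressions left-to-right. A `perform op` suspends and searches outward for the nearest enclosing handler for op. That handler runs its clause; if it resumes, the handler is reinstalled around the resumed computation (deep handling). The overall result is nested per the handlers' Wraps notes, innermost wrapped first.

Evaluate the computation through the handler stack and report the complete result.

Working:
get @ H1 ⇒ 6
put(6) @ H1 ⇒ s:=6
ask @ H0 ⇒ 5
H0 returns 204
H1 returns (204, 6)
= (204, 6)

Answer: (204, 6)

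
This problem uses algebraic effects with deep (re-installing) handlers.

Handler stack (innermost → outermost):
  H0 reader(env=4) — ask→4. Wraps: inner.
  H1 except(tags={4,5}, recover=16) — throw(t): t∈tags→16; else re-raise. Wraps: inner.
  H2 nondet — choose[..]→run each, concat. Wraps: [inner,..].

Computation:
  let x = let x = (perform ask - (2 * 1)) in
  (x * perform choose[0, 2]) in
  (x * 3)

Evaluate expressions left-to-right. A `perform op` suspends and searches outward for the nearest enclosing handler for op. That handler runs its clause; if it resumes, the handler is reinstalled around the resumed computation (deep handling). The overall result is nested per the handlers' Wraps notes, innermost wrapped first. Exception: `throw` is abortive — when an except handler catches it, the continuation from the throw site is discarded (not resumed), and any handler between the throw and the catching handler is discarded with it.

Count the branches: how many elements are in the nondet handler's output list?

Answer: 2

Evaluation trace:
ask @ H0 ⇒ 4
choose[0, 2] @ H2
  branch[0] choose=0:
    H0 returns 0
    H1 returns 0
    H2 returns [0]
  branch[1] choose=2:
    H0 returns 12
    H1 returns 12
    H2 returns [12]
= [0, 12]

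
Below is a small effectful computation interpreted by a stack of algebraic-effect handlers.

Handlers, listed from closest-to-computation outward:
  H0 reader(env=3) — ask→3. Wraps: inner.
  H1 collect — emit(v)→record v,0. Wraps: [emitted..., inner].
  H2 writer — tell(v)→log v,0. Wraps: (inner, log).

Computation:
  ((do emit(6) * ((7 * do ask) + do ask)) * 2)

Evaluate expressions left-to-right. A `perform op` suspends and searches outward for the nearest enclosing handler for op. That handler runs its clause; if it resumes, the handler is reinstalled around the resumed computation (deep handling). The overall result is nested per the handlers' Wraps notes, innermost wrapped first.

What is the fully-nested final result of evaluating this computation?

Step-by-step:
emit(6) @ H1 ⇒ out+=6
ask @ H0 ⇒ 3
ask @ H0 ⇒ 3
H0 returns 0
H1 returns [6, 0]
H2 returns ([6, 0], ())
= ([6, 0], ())

Answer: ([6, 0], ())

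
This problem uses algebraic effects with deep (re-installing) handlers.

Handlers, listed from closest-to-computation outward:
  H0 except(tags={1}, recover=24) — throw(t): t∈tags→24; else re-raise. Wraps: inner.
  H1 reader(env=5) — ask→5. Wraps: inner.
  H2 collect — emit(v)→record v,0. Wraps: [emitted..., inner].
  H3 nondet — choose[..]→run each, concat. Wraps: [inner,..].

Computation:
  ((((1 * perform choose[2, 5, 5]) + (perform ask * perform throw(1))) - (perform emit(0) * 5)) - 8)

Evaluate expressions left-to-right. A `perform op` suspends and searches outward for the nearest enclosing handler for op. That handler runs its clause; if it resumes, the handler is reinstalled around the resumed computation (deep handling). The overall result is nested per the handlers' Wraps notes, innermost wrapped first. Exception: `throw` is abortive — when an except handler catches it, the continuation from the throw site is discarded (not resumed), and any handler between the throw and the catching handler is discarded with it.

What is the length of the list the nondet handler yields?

Answer: 3

Evaluation trace:
choose[2, 5, 5] @ H3
  branch[0] choose=2:
    ask @ H1 ⇒ 5
    throw(1) @ H0 caught ⇒ 24
    H1 returns 24
    H2 returns [24]
    H3 returns [[24]]
  branch[1] choose=5:
    ask @ H1 ⇒ 5
    throw(1) @ H0 caught ⇒ 24
    H1 returns 24
    H2 returns [24]
    H3 returns [[24]]
  branch[2] choose=5:
    ask @ H1 ⇒ 5
    throw(1) @ H0 caught ⇒ 24
    H1 returns 24
    H2 returns [24]
    H3 returns [[24]]
= [[24], [24], [24]]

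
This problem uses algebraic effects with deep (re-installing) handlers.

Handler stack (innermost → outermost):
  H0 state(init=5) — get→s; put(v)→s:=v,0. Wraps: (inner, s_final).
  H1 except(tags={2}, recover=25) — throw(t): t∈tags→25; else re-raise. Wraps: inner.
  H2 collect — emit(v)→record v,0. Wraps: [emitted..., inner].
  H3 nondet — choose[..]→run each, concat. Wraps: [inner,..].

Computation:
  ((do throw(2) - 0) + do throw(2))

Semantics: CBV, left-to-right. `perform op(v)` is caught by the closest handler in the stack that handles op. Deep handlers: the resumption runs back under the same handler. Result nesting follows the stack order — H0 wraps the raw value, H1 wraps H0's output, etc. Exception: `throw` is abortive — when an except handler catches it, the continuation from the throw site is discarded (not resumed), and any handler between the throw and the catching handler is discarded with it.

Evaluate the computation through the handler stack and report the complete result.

Working:
throw(2) @ H1 caught ⇒ 25
H2 returns [25]
H3 returns [[25]]
= [[25]]

Answer: [[25]]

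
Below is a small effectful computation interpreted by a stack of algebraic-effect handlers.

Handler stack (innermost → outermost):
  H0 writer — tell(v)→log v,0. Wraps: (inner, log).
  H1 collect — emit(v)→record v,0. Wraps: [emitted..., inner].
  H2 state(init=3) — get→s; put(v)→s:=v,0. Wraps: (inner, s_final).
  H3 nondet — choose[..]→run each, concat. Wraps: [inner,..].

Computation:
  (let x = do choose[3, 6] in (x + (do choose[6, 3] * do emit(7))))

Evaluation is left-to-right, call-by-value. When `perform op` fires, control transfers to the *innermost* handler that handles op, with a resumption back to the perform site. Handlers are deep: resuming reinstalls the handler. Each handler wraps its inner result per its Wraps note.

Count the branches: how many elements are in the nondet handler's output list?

Answer: 4

Step-by-step:
choose[3, 6] @ H3
  branch[0] choose=3:
    choose[6, 3] @ H3
      branch[0] choose=6:
        emit(7) @ H1 ⇒ out+=7
        H0 returns (3, ())
        H1 returns [7, (3, ())]
        H2 returns ([7, (3, ())], 3)
        H3 returns [([7, (3, ())], 3)]
      branch[1] choose=3:
        emit(7) @ H1 ⇒ out+=7
        H0 returns (3, ())
        H1 returns [7, (3, ())]
        H2 returns ([7, (3, ())], 3)
        H3 returns [([7, (3, ())], 3)]
  branch[1] choose=6:
    choose[6, 3] @ H3
      branch[0] choose=6:
        emit(7) @ H1 ⇒ out+=7
        H0 returns (6, ())
        H1 returns [7, (6, ())]
        H2 returns ([7, (6, ())], 3)
        H3 returns [([7, (6, ())], 3)]
      branch[1] choose=3:
        emit(7) @ H1 ⇒ out+=7
        H0 returns (6, ())
        H1 returns [7, (6, ())]
        H2 returns ([7, (6, ())], 3)
        H3 returns [([7, (6, ())], 3)]
= [([7, (3, ())], 3), ([7, (3, ())], 3), ([7, (6, ())], 3), ([7, (6, ())], 3)]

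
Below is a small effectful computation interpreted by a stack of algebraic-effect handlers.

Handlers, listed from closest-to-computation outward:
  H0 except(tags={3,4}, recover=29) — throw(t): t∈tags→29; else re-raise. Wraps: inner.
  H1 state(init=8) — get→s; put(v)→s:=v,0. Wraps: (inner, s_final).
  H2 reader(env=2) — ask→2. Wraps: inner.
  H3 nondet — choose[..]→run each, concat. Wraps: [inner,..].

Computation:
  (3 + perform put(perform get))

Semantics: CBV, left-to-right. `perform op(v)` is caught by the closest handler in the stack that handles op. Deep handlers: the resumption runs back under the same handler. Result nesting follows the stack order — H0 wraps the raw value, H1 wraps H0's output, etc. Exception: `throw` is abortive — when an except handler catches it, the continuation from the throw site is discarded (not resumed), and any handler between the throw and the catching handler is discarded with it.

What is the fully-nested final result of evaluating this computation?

Evaluation trace:
get @ H1 ⇒ 8
put(8) @ H1 ⇒ s:=8
H0 returns 3
H1 returns (3, 8)
H2 returns (3, 8)
H3 returns [(3, 8)]
= [(3, 8)]

Answer: [(3, 8)]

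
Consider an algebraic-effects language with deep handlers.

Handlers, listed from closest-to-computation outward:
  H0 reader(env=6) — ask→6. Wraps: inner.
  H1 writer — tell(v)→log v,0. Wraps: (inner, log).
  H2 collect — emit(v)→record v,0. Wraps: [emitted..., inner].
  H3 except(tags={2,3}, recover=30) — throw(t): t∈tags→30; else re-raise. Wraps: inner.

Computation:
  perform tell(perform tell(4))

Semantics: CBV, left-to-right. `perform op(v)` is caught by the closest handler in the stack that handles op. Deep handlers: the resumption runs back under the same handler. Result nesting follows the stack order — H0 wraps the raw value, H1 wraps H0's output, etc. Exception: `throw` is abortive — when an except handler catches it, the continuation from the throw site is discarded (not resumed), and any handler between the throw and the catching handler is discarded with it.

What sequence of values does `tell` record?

Answer: (4, 0)

Working:
tell(4) @ H1 ⇒ log+=4
tell(0) @ H1 ⇒ log+=0
H0 returns 0
H1 returns (0, (4, 0))
H2 returns [(0, (4, 0))]
H3 returns [(0, (4, 0))]
= [(0, (4, 0))]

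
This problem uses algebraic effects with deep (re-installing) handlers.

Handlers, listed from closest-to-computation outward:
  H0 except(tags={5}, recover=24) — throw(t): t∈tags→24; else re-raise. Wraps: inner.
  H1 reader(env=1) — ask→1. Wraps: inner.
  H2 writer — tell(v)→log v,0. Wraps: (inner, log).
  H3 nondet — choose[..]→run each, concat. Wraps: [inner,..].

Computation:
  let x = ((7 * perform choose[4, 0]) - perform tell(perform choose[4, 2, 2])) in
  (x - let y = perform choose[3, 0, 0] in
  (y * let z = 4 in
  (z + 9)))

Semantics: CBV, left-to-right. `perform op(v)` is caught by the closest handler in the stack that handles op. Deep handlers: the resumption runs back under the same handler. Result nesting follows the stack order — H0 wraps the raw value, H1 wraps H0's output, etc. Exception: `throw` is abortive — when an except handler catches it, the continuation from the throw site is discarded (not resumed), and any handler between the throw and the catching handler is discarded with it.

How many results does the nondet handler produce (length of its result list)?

Answer: 18

Evaluation trace:
choose[4, 0] @ H3
  branch[0] choose=4:
    choose[4, 2, 2] @ H3
      branch[0] choose=4:
        tell(4) @ H2 ⇒ log+=4
        choose[3, 0, 0] @ H3
          branch[0] choose=3:
            H0 returns -11
            H1 returns -11
            H2 returns (-11, (4))
            H3 returns [(-11, (4))]
          branch[1] choose=0:
            H0 returns 28
            H1 returns 28
            H2 returns (28, (4))
            H3 returns [(28, (4))]
          branch[2] choose=0:
            H0 returns 28
            H1 returns 28
            H2 returns (28, (4))
            H3 returns [(28, (4))]
      branch[1] choose=2:
        tell(2) @ H2 ⇒ log+=2
        choose[3, 0, 0] @ H3
          branch[0] choose=3:
            H0 returns -11
            H1 returns -11
            H2 returns (-11, (2))
            H3 returns [(-11, (2))]
          branch[1] choose=0:
            H0 returns 28
            H1 returns 28
            H2 returns (28, (2))
            H3 returns [(28, (2))]
          branch[2] choose=0:
            H0 returns 28
            H1 returns 28
            H2 returns (28, (2))
            H3 returns [(28, (2))]
      branch[2] choose=2:
        tell(2) @ H2 ⇒ log+=2
        choose[3, 0, 0] @ H3
          branch[0] choose=3:
            H0 returns -11
            H1 returns -11
            H2 returns (-11, (2))
            H3 returns [(-11, (2))]
          branch[1] choose=0:
            H0 returns 28
            H1 returns 28
            H2 returns (28, (2))
            H3 returns [(28, (2))]
          branch[2] choose=0:
            H0 returns 28
            H1 returns 28
            H2 returns (28, (2))
            H3 returns [(28, (2))]
  branch[1] choose=0:
    choose[4, 2, 2] @ H3
      branch[0] choose=4:
        tell(4) @ H2 ⇒ log+=4
        choose[3, 0, 0] @ H3
          branch[0] choose=3:
            H0 returns -39
            H1 returns -39
            H2 returns (-39, (4))
            H3 returns [(-39, (4))]
          branch[1] choose=0:
            H0 returns 0
            H1 returns 0
            H2 returns (0, (4))
            H3 returns [(0, (4))]
          branch[2] choose=0:
            H0 returns 0
            H1 returns 0
            H2 returns (0, (4))
            H3 returns [(0, (4))]
      branch[1] choose=2:
        tell(2) @ H2 ⇒ log+=2
        choose[3, 0, 0] @ H3
          branch[0] choose=3:
            H0 returns -39
            H1 returns -39
            H2 returns (-39, (2))
            H3 returns [(-39, (2))]
          branch[1] choose=0:
            H0 returns 0
            H1 returns 0
            H2 returns (0, (2))
            H3 returns [(0, (2))]
          branch[2] choose=0:
            H0 returns 0
            H1 returns 0
            H2 returns (0, (2))
            H3 returns [(0, (2))]
      branch[2] choose=2:
        tell(2) @ H2 ⇒ log+=2
        choose[3, 0, 0] @ H3
          branch[0] choose=3:
            H0 returns -39
            H1 returns -39
            H2 returns (-39, (2))
            H3 returns [(-39, (2))]
          branch[1] choose=0:
            H0 returns 0
            H1 returns 0
            H2 returns (0, (2))
            H3 returns [(0, (2))]
          branch[2] choose=0:
            H0 returns 0
            H1 returns 0
            H2 returns (0, (2))
            H3 returns [(0, (2))]
= [(-11, (4)), (28, (4)), (28, (4)), (-11, (2)), (28, (2)), (28, (2)), (-11, (2)), (28, (2)), (28, (2)), (-39, (4)), (0, (4)), (0, (4)), (-39, (2)), (0, (2)), (0, (2)), (-39, (2)), (0, (2)), (0, (2))]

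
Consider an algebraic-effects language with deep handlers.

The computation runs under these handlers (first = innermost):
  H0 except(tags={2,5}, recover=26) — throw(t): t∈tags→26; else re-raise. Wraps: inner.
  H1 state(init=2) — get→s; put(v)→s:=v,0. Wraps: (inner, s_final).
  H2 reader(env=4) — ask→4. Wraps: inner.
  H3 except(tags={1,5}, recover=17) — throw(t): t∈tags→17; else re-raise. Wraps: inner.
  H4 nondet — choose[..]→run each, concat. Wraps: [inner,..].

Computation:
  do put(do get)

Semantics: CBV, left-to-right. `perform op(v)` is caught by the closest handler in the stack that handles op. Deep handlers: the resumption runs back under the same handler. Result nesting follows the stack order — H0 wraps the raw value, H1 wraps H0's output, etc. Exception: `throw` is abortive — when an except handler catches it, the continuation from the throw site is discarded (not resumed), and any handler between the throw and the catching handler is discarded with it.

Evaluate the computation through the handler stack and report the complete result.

Answer: [(0, 2)]

Step-by-step:
get @ H1 ⇒ 2
put(2) @ H1 ⇒ s:=2
H0 returns 0
H1 returns (0, 2)
H2 returns (0, 2)
H3 returns (0, 2)
H4 returns [(0, 2)]
= [(0, 2)]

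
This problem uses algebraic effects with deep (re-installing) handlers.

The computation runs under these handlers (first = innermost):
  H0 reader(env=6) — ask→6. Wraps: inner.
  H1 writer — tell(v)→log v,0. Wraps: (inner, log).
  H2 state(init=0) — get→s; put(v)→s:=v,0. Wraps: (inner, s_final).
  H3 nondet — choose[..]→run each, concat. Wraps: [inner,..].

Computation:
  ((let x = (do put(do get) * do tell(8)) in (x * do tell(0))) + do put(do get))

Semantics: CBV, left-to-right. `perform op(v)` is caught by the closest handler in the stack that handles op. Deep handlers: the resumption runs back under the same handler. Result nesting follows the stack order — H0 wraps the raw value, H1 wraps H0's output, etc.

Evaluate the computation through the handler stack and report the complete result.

Evaluation trace:
get @ H2 ⇒ 0
put(0) @ H2 ⇒ s:=0
tell(8) @ H1 ⇒ log+=8
tell(0) @ H1 ⇒ log+=0
get @ H2 ⇒ 0
put(0) @ H2 ⇒ s:=0
H0 returns 0
H1 returns (0, (8, 0))
H2 returns ((0, (8, 0)), 0)
H3 returns [((0, (8, 0)), 0)]
= [((0, (8, 0)), 0)]

Answer: [((0, (8, 0)), 0)]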